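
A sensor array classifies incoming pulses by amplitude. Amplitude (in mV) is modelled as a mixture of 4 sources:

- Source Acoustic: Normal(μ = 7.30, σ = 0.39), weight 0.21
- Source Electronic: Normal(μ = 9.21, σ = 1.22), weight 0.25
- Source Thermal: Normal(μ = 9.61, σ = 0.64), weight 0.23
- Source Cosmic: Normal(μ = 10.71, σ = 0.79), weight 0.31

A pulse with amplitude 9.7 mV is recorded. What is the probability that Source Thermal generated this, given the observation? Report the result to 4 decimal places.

Apply Bayes' rule: the posterior for each component is proportional to its prior times its likelihood at x.
Component likelihoods at x = 9.7 mV:
  f_Acoustic = (1/(0.39·√(2π)))·exp(−(9.7−7.30)²/(2·0.39²)) = 1.022929·exp(-18.93491) = 6.11671e-09
  f_Electronic = (1/(1.22·√(2π)))·exp(−(9.7−9.21)²/(2·1.22²)) = 0.327002·exp(-0.08066) = 0.301662
  f_Thermal = (1/(0.64·√(2π)))·exp(−(9.7−9.61)²/(2·0.64²)) = 0.623347·exp(-0.00989) = 0.617214
  f_Cosmic = (1/(0.79·√(2π)))·exp(−(9.7−10.71)²/(2·0.79²)) = 0.504990·exp(-0.81726) = 0.223025
Unnormalised posteriors:
  w_Acoustic·f_Acoustic = 0.21 × 6.11671e-09 = 1.28451e-09
  w_Electronic·f_Electronic = 0.25 × 0.301662 = 0.0754156
  w_Thermal·f_Thermal = 0.23 × 0.617214 = 0.141959
  w_Cosmic·f_Cosmic = 0.31 × 0.223025 = 0.0691376
Evidence: 1.28451e-09 + 0.0754156 + 0.141959 + 0.0691376 = 0.286513
Responsibility of Source Thermal: 0.141959 / 0.286513 ≈ 0.4955

0.4955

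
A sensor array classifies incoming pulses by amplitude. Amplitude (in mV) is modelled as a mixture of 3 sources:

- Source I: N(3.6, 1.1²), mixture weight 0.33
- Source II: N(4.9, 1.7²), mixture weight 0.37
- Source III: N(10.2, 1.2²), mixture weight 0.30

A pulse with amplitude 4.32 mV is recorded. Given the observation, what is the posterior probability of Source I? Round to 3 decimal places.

P(component k | x) = π_k·f_k(x) / marginal(x), where marginal(x) = Σ_j π_j·f_j(x).
Normal densities:
  L_I = (1/(1.1·√(2π)))·exp(−(4.32−3.6)²/(2·1.1²)) = 0.362675·exp(-0.21421) = 0.292742
  L_II = (1/(1.7·√(2π)))·exp(−(4.32−4.9)²/(2·1.7²)) = 0.234672·exp(-0.05820) = 0.221404
  L_III = (1/(1.2·√(2π)))·exp(−(4.32−10.2)²/(2·1.2²)) = 0.332452·exp(-12.00500) = 2.03247e-06
Unnormalised posteriors:
  π_I·L_I = 0.33 × 0.292742 = 0.0966049
  π_II·L_II = 0.37 × 0.221404 = 0.0819194
  π_III·L_III = 0.30 × 2.03247e-06 = 6.0974e-07
Evidence: 0.0966049 + 0.0819194 + 6.0974e-07 = 0.178525
Responsibility of Source I: 0.0966049 / 0.178525 ≈ 0.541

0.541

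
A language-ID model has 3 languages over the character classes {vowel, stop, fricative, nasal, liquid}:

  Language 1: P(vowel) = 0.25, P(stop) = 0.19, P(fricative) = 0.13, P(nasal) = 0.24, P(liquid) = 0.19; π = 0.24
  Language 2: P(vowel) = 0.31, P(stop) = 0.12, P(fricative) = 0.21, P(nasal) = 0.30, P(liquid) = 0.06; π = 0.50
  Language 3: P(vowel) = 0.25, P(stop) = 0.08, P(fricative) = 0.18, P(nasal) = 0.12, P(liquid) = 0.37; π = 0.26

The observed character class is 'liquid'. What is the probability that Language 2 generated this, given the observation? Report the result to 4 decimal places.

0.1746

P(component k | x) = π_k·f_k(x) / marginal(x), where marginal(x) = Σ_j π_j·f_j(x).
Evaluate each component's likelihood at the observed value:
  f_1 = P(liquid | comp) = 0.19
  f_2 = P(liquid | comp) = 0.06
  f_3 = P(liquid | comp) = 0.37
Multiply by the mixture weights:
  π_1·f_1 = 0.24 × 0.19 = 0.0456
  π_2·f_2 = 0.50 × 0.06 = 0.03
  π_3·f_3 = 0.26 × 0.37 = 0.0962
Sum: 0.0456 + 0.03 + 0.0962 = 0.1718
P(Language 2 | data) = 0.03 / 0.1718 ≈ 0.1746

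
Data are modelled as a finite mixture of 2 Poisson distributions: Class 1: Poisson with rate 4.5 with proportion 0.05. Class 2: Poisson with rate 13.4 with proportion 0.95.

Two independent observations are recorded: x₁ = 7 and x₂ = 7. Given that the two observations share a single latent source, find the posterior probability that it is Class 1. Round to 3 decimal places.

0.396

The responsibility of component k is w_k f_k(x) divided by Σ_j w_j f_j(x).
Since both observations come from the same component, the likelihood for component k is f_k(x₁)·f_k(x₂).
  p_1 = [e^(−4.5)·4.5^7/7! = 0.0823629] × [0.0823629] = 0.00678366
  p_2 = [e^(−13.4)·13.4^7/7! = 0.0233215] × [0.0233215] = 0.000543894
Unnormalised posteriors:
  w_1·p_1 = 0.05 × 0.00678366 = 0.000339183
  w_2·p_2 = 0.95 × 0.000543894 = 0.000516699
Sum: 0.000339183 + 0.000516699 = 0.000855882
So the posterior for Class 1 is 0.000339183 / 0.000855882 ≈ 0.396.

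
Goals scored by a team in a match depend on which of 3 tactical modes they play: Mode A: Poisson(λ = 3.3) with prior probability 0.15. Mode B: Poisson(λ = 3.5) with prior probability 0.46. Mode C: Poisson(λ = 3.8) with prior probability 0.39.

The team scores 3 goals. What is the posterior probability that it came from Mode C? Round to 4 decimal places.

0.3760

P(component k | x) = P(Z=k)·f_k(x) / marginal(x), where marginal(x) = Σ_j P(Z=j)·f_j(x).
Poisson probabilities:
  L_A = e^(−3.3)·3.3^3/3! = 0.220912
  L_B = e^(−3.5)·3.5^3/3! = 0.215785
  L_C = e^(−3.8)·3.8^3/3! = 0.204588
Multiply by the mixture weights:
  P(Z=A)·L_A = 0.15 × 0.220912 = 0.0331368
  P(Z=B)·L_B = 0.46 × 0.215785 = 0.0992613
  P(Z=C)·L_C = 0.39 × 0.204588 = 0.0797894
Denominator: 0.0331368 + 0.0992613 + 0.0797894 = 0.212187
P(Mode C | 3 goals) = 0.0797894 / 0.212187 ≈ 0.3760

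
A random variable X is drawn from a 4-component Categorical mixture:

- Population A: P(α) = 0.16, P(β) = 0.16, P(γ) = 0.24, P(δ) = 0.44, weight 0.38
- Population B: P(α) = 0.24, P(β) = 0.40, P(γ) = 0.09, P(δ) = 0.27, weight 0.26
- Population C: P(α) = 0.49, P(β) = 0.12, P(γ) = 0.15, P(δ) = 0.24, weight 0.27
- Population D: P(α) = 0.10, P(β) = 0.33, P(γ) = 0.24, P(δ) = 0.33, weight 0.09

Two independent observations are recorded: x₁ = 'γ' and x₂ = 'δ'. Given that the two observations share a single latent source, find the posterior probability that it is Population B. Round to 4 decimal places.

Apply Bayes' rule: the posterior for each component is proportional to its prior times its likelihood at x.
Since both observations come from the same component, the likelihood for component k is f_k(x₁)·f_k(x₂).
  f_A = [0.24] × [0.44] = 0.1056
  f_B = [0.09] × [0.27] = 0.0243
  f_C = [0.15] × [0.24] = 0.036
  f_D = [0.24] × [0.33] = 0.0792
Unnormalised posteriors:
  π_A·f_A = 0.38 × 0.1056 = 0.040128
  π_B·f_B = 0.26 × 0.0243 = 0.006318
  π_C·f_C = 0.27 × 0.036 = 0.00972
  π_D·f_D = 0.09 × 0.0792 = 0.007128
Marginal: 0.040128 + 0.006318 + 0.00972 + 0.007128 = 0.063294
So the posterior for Population B is 0.006318 / 0.063294 ≈ 0.0998.

0.0998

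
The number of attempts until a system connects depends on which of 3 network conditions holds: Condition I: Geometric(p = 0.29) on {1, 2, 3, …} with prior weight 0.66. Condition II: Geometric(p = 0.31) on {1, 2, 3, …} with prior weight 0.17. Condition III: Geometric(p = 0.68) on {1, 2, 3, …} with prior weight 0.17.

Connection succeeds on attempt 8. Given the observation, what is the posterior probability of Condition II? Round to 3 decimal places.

Posterior ∝ prior × likelihood, so P(k | x) ∝ π_k f_k(x); normalise over all components.
Geometric probabilities:
  L_I = 0.29·(1−0.29)^7 = 0.29·0.0909512 = 0.0263758
  L_II = 0.31·(1−0.31)^7 = 0.31·0.0744635 = 0.0230837
  L_III = 0.68·(1−0.68)^7 = 0.68·0.000343597 = 0.000233646
Prior × likelihood for each component:
  π_I·L_I = 0.66 × 0.0263758 = 0.0174081
  π_II·L_II = 0.17 × 0.0230837 = 0.00392423
  π_III·L_III = 0.17 × 0.000233646 = 3.97199e-05
Sum: 0.0174081 + 0.00392423 + 3.97199e-05 = 0.021372
So the posterior for Condition II is 0.00392423 / 0.021372 ≈ 0.184.

0.184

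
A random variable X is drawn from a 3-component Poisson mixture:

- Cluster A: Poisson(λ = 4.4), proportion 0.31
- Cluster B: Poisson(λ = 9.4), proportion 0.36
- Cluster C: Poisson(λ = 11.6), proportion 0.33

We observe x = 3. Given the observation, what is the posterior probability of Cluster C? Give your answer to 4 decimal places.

0.0133

Posterior ∝ prior × likelihood, so P(k | x) ∝ π_k f_k(x); normalise over all components.
Evaluate each component's likelihood at the observed value:
  p_A = e^(−4.4)·4.4^3/3! = 0.174305
  p_B = e^(−9.4)·9.4^3/3! = 0.0114515
  p_C = e^(−11.6)·11.6^3/3! = 0.00238455
Weight by the priors:
  π_A·p_A = 0.31 × 0.174305 = 0.0540347
  π_B·p_B = 0.36 × 0.0114515 = 0.00412256
  π_C·p_C = 0.33 × 0.00238455 = 0.000786902
Sum: 0.0540347 + 0.00412256 + 0.000786902 = 0.0589442
Responsibility of Cluster C: 0.000786902 / 0.0589442 ≈ 0.0133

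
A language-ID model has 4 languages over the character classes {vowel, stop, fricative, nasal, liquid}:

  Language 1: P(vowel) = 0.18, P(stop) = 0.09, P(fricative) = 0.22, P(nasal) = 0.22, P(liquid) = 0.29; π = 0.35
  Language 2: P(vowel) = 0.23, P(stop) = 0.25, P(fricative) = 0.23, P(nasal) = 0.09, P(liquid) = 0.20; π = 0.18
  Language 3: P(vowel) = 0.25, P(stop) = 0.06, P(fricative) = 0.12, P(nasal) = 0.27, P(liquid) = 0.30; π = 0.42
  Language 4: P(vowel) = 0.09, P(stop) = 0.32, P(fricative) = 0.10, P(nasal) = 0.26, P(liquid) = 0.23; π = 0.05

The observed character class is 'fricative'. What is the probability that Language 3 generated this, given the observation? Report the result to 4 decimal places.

By Bayes' theorem, P(k | x) = π_k f_k(x) / Σ_j π_j f_j(x).
Component likelihoods at x = 'fricative':
  f_1 = P(fricative | comp) = 0.22
  f_2 = P(fricative | comp) = 0.23
  f_3 = P(fricative | comp) = 0.12
  f_4 = P(fricative | comp) = 0.10
Weight by the priors:
  π_1·f_1 = 0.35 × 0.22 = 0.077
  π_2·f_2 = 0.18 × 0.23 = 0.0414
  π_3·f_3 = 0.42 × 0.12 = 0.0504
  π_4·f_4 = 0.05 × 0.1 = 0.005
Evidence: 0.077 + 0.0414 + 0.0504 + 0.005 = 0.1738
P(Language 3 | data) = 0.0504 / 0.1738 ≈ 0.2900

0.2900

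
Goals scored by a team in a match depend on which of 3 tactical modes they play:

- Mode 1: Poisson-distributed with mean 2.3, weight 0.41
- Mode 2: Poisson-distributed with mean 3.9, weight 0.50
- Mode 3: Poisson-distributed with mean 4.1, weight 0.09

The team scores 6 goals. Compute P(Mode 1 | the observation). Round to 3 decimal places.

0.125

Apply Bayes' rule: the posterior for each component is proportional to its prior times its likelihood at x.
Evaluate each component's likelihood at the observed value:
  f_1 = 0.0206138
  f_2 = 0.0989251
  f_3 = 0.109336
Weight by the priors:
  π_1·f_1 = 0.41 × 0.0206138 = 0.00845164
  π_2·f_2 = 0.50 × 0.0989251 = 0.0494626
  π_3·f_3 = 0.09 × 0.109336 = 0.00984024
Normaliser: 0.00845164 + 0.0494626 + 0.00984024 = 0.0677545
So the posterior for Mode 1 is 0.00845164 / 0.0677545 ≈ 0.125.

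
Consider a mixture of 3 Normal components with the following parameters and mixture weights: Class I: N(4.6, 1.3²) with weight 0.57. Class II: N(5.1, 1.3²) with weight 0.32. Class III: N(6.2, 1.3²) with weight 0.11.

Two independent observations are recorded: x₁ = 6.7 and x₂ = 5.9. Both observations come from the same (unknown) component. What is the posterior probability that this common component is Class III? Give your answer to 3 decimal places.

P(component k | x) = P(Z=k)·f_k(x) / marginal(x), where marginal(x) = Σ_j P(Z=j)·f_j(x).
Since both observations come from the same component, the likelihood for component k is f_k(x₁)·f_k(x₂).
  f_I = [0.0832392] × [0.186131] = 0.0154934
  f_II = [0.143891] × [0.253941] = 0.0365399
  f_III = [0.285] × [0.298815] = 0.0851622
Multiply by the mixture weights:
  P(Z=I)·f_I = 0.57 × 0.0154934 = 0.00883125
  P(Z=II)·f_II = 0.32 × 0.0365399 = 0.0116928
  P(Z=III)·f_III = 0.11 × 0.0851622 = 0.00936784
Marginal: 0.00883125 + 0.0116928 + 0.00936784 = 0.0298919
P(Class III | data) ≈ 0.313

0.313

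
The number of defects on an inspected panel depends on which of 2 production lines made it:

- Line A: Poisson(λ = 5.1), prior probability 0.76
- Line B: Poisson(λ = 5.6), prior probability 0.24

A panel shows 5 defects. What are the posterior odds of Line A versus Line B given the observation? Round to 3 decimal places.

Only the two components matter; the odds are (π_i f_i(x)) / (π_j f_j(x)).
Poisson probabilities:
  L_A = e^(−5.1)·5.1^5/5! = 0.175294
  L_B = e^(−5.6)·5.6^5/5! = 0.169711
0.133224 / 0.0407306 ≈ 3.271

3.271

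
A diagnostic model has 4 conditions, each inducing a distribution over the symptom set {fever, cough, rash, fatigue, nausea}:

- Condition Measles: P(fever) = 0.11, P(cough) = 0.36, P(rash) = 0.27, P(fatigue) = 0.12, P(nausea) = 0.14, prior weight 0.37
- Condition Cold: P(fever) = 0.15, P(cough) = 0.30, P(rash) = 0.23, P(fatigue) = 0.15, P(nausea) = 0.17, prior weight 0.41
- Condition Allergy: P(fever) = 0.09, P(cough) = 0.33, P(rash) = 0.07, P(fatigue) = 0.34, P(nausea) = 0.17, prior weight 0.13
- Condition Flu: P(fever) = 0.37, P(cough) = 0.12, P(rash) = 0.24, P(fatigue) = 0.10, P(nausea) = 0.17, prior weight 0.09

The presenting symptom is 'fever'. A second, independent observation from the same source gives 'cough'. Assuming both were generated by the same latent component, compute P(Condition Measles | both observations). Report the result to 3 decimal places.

0.358

P(component k | x) = π_k·f_k(x) / marginal(x), where marginal(x) = Σ_j π_j·f_j(x).
Since both observations come from the same component, the likelihood for component k is f_k(x₁)·f_k(x₂).
  f_Measles = [P(fever | comp) = 0.11] × [0.36] = 0.0396
  f_Cold = [P(fever | comp) = 0.15] × [0.3] = 0.045
  f_Allergy = [P(fever | comp) = 0.09] × [0.33] = 0.0297
  f_Flu = [P(fever | comp) = 0.37] × [0.12] = 0.0444
Prior × likelihood for each component:
  π_Measles·f_Measles = 0.37 × 0.0396 = 0.014652
  π_Cold·f_Cold = 0.41 × 0.045 = 0.01845
  π_Allergy·f_Allergy = 0.13 × 0.0297 = 0.003861
  π_Flu·f_Flu = 0.09 × 0.0444 = 0.003996
Denominator: 0.014652 + 0.01845 + 0.003861 + 0.003996 = 0.040959
Responsibility of Condition Measles: 0.014652 / 0.040959 ≈ 0.358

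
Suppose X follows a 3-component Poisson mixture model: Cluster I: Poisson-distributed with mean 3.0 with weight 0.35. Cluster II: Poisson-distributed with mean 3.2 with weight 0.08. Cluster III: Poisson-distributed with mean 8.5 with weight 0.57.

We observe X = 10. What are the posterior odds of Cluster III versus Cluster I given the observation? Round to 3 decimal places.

Since P(k|x) ∝ P(Z=k) f_k(x), the posterior odds are P(Z=i) f_i(x) / (P(Z=j) f_j(x)).
Component likelihoods at x = 10:
  p_I = e^(−3.0)·3.0^10/10! = 0.000810151
  p_II = e^(−3.2)·3.2^10/10! = 0.00126472
  p_III = e^(−8.5)·8.5^10/10! = 0.110388
Posterior odds = (P(Z=III)·p_III) / (P(Z=I)·p_I) = (0.57·0.110388) / (0.35·0.000810151) = 0.0629213 / 0.000283553 ≈ 221.903

221.903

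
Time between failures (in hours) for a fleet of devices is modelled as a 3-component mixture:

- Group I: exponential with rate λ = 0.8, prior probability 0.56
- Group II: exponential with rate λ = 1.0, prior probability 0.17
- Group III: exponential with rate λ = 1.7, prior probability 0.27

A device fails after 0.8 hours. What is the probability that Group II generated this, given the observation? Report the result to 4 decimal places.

0.1775

Apply Bayes' rule: the posterior for each component is proportional to its prior times its likelihood at x.
Component likelihoods at x = 0.8 hours:
  p_I = 0.8·e^(−0.8·0.8) = 0.8·e^(−0.6400) = 0.421834
  p_II = 1.0·e^(−1.0·0.8) = 1.0·e^(−0.8000) = 0.449329
  p_III = 1.7·e^(−1.7·0.8) = 1.7·e^(−1.3600) = 0.436323
Weight by the priors:
  w_I·p_I = 0.56 × 0.421834 = 0.236227
  w_II·p_II = 0.17 × 0.449329 = 0.0763859
  w_III·p_III = 0.27 × 0.436323 = 0.117807
Evidence: 0.236227 + 0.0763859 + 0.117807 = 0.43042
Responsibility of Group II: 0.0763859 / 0.43042 ≈ 0.1775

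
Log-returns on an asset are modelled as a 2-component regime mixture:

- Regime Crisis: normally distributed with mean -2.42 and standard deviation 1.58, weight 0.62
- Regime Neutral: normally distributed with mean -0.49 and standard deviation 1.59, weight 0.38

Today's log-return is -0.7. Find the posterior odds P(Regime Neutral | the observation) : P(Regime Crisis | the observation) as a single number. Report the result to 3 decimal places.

1.092

Since P(k|x) ∝ P(Z=k) f_k(x), the posterior odds are P(Z=i) f_i(x) / (P(Z=j) f_j(x)).
Normal densities:
  f_Crisis = (1/(1.58·√(2π)))·exp(−(-0.7−-2.42)²/(2·1.58²)) = 0.252495·exp(-0.59253) = 0.139611
  f_Neutral = (1/(1.59·√(2π)))·exp(−(-0.7−-0.49)²/(2·1.59²)) = 0.250907·exp(-0.00872) = 0.248728
Posterior odds = (P(Z=Neutral)·f_Neutral) / (P(Z=Crisis)·f_Crisis) = (0.38·0.248728) / (0.62·0.139611) = 0.0945167 / 0.0865587 ≈ 1.092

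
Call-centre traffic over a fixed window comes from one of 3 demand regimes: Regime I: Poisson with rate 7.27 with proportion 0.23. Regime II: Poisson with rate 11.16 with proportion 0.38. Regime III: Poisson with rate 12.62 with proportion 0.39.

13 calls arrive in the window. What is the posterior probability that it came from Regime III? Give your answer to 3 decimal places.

0.514

Posterior ∝ prior × likelihood, so P(k | x) ∝ π_k f_k(x); normalise over all components.
Component likelihoods at x = 13 calls:
  f_I = e^(−7.27)·7.27^13/13! = 0.0177152
  f_II = e^(−11.16)·11.16^13/13! = 0.095198
  f_III = e^(−12.62)·12.62^13/13! = 0.109319
Multiply by the mixture weights:
  π_I·f_I = 0.23 × 0.0177152 = 0.0040745
  π_II·f_II = 0.38 × 0.095198 = 0.0361752
  π_III·f_III = 0.39 × 0.109319 = 0.0426343
Marginal: 0.0040745 + 0.0361752 + 0.0426343 = 0.0828841
P(Regime III | the observation) = 0.0426343 / 0.0828841 ≈ 0.514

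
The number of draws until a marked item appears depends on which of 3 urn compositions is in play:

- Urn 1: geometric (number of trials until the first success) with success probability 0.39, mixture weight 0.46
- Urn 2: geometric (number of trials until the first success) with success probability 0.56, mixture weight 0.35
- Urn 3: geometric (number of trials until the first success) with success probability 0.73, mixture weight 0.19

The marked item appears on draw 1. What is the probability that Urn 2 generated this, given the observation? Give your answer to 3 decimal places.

0.381

Posterior ∝ prior × likelihood, so P(k | x) ∝ π_k f_k(x); normalise over all components.
Geometric probabilities:
  L_1 = 0.39·(1−0.39)^0 = 0.39·1 = 0.39
  L_2 = 0.56·(1−0.56)^0 = 0.56·1 = 0.56
  L_3 = 0.73·(1−0.73)^0 = 0.73·1 = 0.73
Multiply by the mixture weights:
  π_1·L_1 = 0.46 × 0.39 = 0.1794
  π_2·L_2 = 0.35 × 0.56 = 0.196
  π_3·L_3 = 0.19 × 0.73 = 0.1387
Normaliser: 0.1794 + 0.196 + 0.1387 = 0.5141
P(Urn 2 | x) ≈ 0.381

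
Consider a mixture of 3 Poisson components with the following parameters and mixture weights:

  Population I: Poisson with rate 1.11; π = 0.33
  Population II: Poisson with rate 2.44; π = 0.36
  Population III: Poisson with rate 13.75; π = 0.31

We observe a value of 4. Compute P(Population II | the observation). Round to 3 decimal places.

0.863

P(component k | x) = w_k·f_k(x) / marginal(x), where marginal(x) = Σ_j w_j·f_j(x).
Poisson probabilities:
  L_I = 0.0208456
  L_II = 0.128727
  L_III = 0.0015902
Weight by the priors:
  w_I·L_I = 0.33 × 0.0208456 = 0.00687904
  w_II·L_II = 0.36 × 0.128727 = 0.0463417
  w_III·L_III = 0.31 × 0.0015902 = 0.00049296
Evidence: 0.00687904 + 0.0463417 + 0.00049296 = 0.0537137
So the posterior for Population II is 0.0463417 / 0.0537137 ≈ 0.863.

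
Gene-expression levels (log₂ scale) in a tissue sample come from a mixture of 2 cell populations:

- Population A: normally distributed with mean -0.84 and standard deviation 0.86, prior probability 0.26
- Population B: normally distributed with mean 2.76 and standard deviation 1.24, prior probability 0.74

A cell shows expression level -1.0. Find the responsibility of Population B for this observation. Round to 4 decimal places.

0.0198

The responsibility of component k is w_k f_k(x) divided by Σ_j w_j f_j(x).
Normal densities:
  f_A = (1/(0.86·√(2π)))·exp(−(-1.0−-0.84)²/(2·0.86²)) = 0.463886·exp(-0.01731) = 0.455927
  f_B = (1/(1.24·√(2π)))·exp(−(-1.0−2.76)²/(2·1.24²)) = 0.321728·exp(-4.59729) = 0.00324271
Weight by the priors:
  w_A·f_A = 0.26 × 0.455927 = 0.118541
  w_B·f_B = 0.74 × 0.00324271 = 0.00239961
Evidence: 0.118541 + 0.00239961 = 0.120941
P(Population B | x) = 0.00239961 / 0.120941 ≈ 0.0198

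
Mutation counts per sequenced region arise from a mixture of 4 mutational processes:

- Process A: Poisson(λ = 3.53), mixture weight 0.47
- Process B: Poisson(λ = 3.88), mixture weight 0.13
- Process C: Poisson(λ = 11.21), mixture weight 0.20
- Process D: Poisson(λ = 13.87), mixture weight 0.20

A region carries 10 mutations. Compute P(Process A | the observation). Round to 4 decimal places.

Apply Bayes' rule: the posterior for each component is proportional to its prior times its likelihood at x.
Poisson probabilities:
  f_A = e^(−3.53)·3.53^10/10! = 0.00242619
  f_B = e^(−3.88)·3.88^10/10! = 0.00440039
  f_C = e^(−11.21)·11.21^10/10! = 0.11691
  f_D = e^(−13.87)·13.87^10/10! = 0.0687602
Weight by the priors:
  π_A·f_A = 0.47 × 0.00242619 = 0.00114031
  π_B·f_B = 0.13 × 0.00440039 = 0.000572051
  π_C·f_C = 0.20 × 0.11691 = 0.023382
  π_D·f_D = 0.20 × 0.0687602 = 0.013752
Normaliser: 0.00114031 + 0.000572051 + 0.023382 + 0.013752 = 0.0388464
P(Process A | the observation) ≈ 0.0294

0.0294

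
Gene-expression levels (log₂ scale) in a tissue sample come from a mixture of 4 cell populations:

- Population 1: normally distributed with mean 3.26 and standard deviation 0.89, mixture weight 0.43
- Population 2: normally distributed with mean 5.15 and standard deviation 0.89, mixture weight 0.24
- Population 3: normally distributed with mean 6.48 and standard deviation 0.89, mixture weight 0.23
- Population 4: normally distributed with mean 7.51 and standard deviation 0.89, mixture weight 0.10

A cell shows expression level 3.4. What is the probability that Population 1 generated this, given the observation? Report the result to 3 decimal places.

The responsibility of component k is π_k f_k(x) divided by Σ_j π_j f_j(x).
Normal densities:
  f_1 = 0.442738
  f_2 = 0.0648579
  f_3 = 0.00112436
  f_4 = 1.04882e-05
Weight by the priors:
  π_1·f_1 = 0.43 × 0.442738 = 0.190377
  π_2·f_2 = 0.24 × 0.0648579 = 0.0155659
  π_3·f_3 = 0.23 × 0.00112436 = 0.000258604
  π_4·f_4 = 0.10 × 1.04882e-05 = 1.04882e-06
Normaliser: 0.190377 + 0.0155659 + 0.000258604 + 1.04882e-06 = 0.206203
P(Population 1 | x) = 0.190377 / 0.206203 ≈ 0.923

0.923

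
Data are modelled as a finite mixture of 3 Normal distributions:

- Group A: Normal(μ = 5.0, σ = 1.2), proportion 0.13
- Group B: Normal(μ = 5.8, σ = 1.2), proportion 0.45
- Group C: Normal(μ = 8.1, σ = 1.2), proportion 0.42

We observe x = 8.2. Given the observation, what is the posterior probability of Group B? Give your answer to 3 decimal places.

0.126

The responsibility of component k is w_k f_k(x) divided by Σ_j w_j f_j(x).
Evaluate each component's likelihood at the observed value:
  f_A = 0.00949666
  f_B = 0.0449925
  f_C = 0.3313
Unnormalised posteriors:
  w_A·f_A = 0.13 × 0.00949666 = 0.00123457
  w_B·f_B = 0.45 × 0.0449925 = 0.0202466
  w_C·f_C = 0.42 × 0.3313 = 0.139146
Evidence: 0.00123457 + 0.0202466 + 0.139146 = 0.160627
So the posterior for Group B is 0.0202466 / 0.160627 ≈ 0.126.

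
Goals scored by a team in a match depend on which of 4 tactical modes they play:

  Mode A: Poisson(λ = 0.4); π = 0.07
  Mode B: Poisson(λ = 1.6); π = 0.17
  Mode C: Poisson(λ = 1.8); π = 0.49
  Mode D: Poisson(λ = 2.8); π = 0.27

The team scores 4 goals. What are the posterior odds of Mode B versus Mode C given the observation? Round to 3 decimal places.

The posterior odds equal the prior odds times the likelihood ratio: (P(Z=i)/P(Z=j))·(f_i(x)/f_j(x)).
Evaluate each component's likelihood at the observed value:
  p_A = 0.000715008
  p_B = 0.0551312
  p_C = 0.0723017
  p_D = 0.155739
Odds = (0.17/0.49) × (0.0551312/0.0723017) = 0.346939 × 0.762516 ≈ 0.265

0.265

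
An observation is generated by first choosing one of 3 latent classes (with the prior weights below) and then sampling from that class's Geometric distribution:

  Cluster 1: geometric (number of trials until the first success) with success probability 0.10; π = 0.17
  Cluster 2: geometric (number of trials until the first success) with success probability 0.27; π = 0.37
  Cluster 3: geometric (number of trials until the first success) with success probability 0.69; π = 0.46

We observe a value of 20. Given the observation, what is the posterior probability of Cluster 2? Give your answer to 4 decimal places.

Posterior ∝ prior × likelihood, so P(k | x) ∝ P(Z=k) f_k(x); normalise over all components.
Geometric probabilities:
  f_1 = 0.0135085
  f_2 = 0.000683122
  f_3 = 1.49528e-10
Weight by the priors:
  P(Z=1)·f_1 = 0.17 × 0.0135085 = 0.00229645
  P(Z=2)·f_2 = 0.37 × 0.000683122 = 0.000252755
  P(Z=3)·f_3 = 0.46 × 1.49528e-10 = 6.87827e-11
Normaliser: 0.00229645 + 0.000252755 + 6.87827e-11 = 0.0025492
So the posterior for Cluster 2 is 0.000252755 / 0.0025492 ≈ 0.0992.

0.0992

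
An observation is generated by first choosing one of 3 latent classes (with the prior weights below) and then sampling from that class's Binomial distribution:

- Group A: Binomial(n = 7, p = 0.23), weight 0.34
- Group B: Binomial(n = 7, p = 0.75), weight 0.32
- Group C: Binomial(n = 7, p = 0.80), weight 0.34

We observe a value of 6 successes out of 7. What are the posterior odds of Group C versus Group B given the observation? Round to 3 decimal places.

1.252

The posterior odds equal the prior odds times the likelihood ratio: (π_i/π_j)·(f_i(x)/f_j(x)).
Evaluate each component's likelihood at the observed value:
  f_A = C(7,6)·0.23^6·0.77^1 = 7·0.000148036·0.77 = 0.000797913
  f_B = C(7,6)·0.75^6·0.25^1 = 7·0.177979·0.25 = 0.311462
  f_C = C(7,6)·0.80^6·0.20^1 = 7·0.262144·0.2 = 0.367002
0.124781 / 0.099668 ≈ 1.252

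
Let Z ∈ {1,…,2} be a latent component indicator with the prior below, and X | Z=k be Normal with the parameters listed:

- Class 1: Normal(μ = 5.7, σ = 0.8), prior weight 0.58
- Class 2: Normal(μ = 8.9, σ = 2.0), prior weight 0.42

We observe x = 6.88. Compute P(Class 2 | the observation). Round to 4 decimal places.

Apply Bayes' rule: the posterior for each component is proportional to its prior times its likelihood at x.
Component likelihoods at x = 6.88:
  L_1 = 0.168031
  L_2 = 0.119776
Weight by the priors:
  π_1·L_1 = 0.58 × 0.168031 = 0.0974579
  π_2·L_2 = 0.42 × 0.119776 = 0.0503057
Denominator: 0.0974579 + 0.0503057 = 0.147764
Responsibility of Class 2: 0.0503057 / 0.147764 ≈ 0.3404

0.3404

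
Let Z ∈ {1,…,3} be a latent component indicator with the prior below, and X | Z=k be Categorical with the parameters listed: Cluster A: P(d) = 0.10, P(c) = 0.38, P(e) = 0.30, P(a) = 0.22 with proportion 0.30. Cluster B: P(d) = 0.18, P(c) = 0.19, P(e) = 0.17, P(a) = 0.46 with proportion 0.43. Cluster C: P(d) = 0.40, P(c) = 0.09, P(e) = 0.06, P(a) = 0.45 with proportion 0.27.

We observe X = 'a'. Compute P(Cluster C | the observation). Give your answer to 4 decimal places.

0.3153

Apply Bayes' rule: the posterior for each component is proportional to its prior times its likelihood at x.
Categorical probabilities:
  f_A = P(a | comp) = 0.22
  f_B = P(a | comp) = 0.46
  f_C = P(a | comp) = 0.45
Multiply by the mixture weights:
  P(Z=A)·f_A = 0.30 × 0.22 = 0.066
  P(Z=B)·f_B = 0.43 × 0.46 = 0.1978
  P(Z=C)·f_C = 0.27 × 0.45 = 0.1215
Sum: 0.066 + 0.1978 + 0.1215 = 0.3853
Responsibility of Cluster C: 0.1215 / 0.3853 ≈ 0.3153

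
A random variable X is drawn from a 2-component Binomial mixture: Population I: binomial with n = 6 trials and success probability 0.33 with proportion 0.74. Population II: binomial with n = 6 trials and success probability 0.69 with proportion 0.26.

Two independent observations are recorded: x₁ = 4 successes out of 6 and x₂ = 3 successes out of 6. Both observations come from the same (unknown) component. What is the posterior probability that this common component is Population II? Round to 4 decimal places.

Posterior ∝ prior × likelihood, so P(k | x) ∝ π_k f_k(x); normalise over all components.
Since both observations come from the same component, the likelihood for component k is f_k(x₁)·f_k(x₂).
  L_I = [C(6,4)·0.33^4·0.67^2 = 15·0.0118592·0.4489 = 0.079854] × [0.21617] = 0.0172621
  L_II = [C(6,4)·0.69^4·0.31^2 = 15·0.226671·0.0961 = 0.326747] × [0.195732] = 0.0639548
Weight by the priors:
  π_I·L_I = 0.74 × 0.0172621 = 0.0127739
  π_II·L_II = 0.26 × 0.0639548 = 0.0166283
Evidence: 0.0127739 + 0.0166283 = 0.0294022
Responsibility of Population II: 0.0166283 / 0.0294022 ≈ 0.5655

0.5655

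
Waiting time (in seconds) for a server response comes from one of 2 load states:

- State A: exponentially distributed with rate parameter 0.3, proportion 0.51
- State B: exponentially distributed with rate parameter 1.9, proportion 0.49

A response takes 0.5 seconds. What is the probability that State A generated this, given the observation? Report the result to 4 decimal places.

0.2678

By Bayes' theorem, P(k | x) = π_k f_k(x) / Σ_j π_j f_j(x).
Component likelihoods at x = 0.5 seconds:
  p_A = 0.258212
  p_B = 0.734808
Unnormalised posteriors:
  π_A·p_A = 0.51 × 0.258212 = 0.131688
  π_B·p_B = 0.49 × 0.734808 = 0.360056
Marginal: 0.131688 + 0.360056 = 0.491744
P(State A | the observation) ≈ 0.2678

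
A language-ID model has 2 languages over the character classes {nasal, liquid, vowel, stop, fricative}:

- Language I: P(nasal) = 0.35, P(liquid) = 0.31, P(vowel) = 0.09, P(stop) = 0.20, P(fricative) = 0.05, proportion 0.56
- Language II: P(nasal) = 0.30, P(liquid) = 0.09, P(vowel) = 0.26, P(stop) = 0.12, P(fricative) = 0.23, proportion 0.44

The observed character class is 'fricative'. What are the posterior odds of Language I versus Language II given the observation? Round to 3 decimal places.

Only the two components matter; the odds are (π_i f_i(x)) / (π_j f_j(x)).
Categorical probabilities:
  p_I = 0.05
  p_II = 0.23
Odds = (0.56/0.44) × (0.05/0.23) = 1.27273 × 0.217391 ≈ 0.277

0.277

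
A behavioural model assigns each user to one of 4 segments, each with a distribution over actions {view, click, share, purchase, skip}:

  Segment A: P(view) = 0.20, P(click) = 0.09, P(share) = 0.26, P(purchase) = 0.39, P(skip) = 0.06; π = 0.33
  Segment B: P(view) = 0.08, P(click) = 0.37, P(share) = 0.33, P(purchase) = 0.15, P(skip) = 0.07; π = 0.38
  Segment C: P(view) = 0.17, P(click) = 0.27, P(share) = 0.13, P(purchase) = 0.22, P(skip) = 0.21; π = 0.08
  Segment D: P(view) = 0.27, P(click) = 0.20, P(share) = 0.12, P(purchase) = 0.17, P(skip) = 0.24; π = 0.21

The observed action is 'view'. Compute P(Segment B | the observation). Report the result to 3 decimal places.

0.182

P(component k | x) = w_k·f_k(x) / marginal(x), where marginal(x) = Σ_j w_j·f_j(x).
Component likelihoods at x = 'view':
  L_A = P(view | comp) = 0.20
  L_B = P(view | comp) = 0.08
  L_C = P(view | comp) = 0.17
  L_D = P(view | comp) = 0.27
Unnormalised posteriors:
  w_A·L_A = 0.33 × 0.2 = 0.066
  w_B·L_B = 0.38 × 0.08 = 0.0304
  w_C·L_C = 0.08 × 0.17 = 0.0136
  w_D·L_D = 0.21 × 0.27 = 0.0567
Sum: 0.066 + 0.0304 + 0.0136 + 0.0567 = 0.1667
P(Segment B | data) ≈ 0.182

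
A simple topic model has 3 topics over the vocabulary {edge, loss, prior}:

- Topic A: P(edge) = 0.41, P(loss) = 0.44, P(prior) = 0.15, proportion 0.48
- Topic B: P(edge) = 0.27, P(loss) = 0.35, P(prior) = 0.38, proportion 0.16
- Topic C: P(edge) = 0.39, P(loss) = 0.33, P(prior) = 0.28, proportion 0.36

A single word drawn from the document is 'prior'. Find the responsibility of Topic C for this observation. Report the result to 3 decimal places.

P(component k | x) = π_k·f_k(x) / marginal(x), where marginal(x) = Σ_j π_j·f_j(x).
Evaluate each component's likelihood at the observed value:
  p_A = 0.15
  p_B = 0.38
  p_C = 0.28
Prior × likelihood for each component:
  π_A·p_A = 0.48 × 0.15 = 0.072
  π_B·p_B = 0.16 × 0.38 = 0.0608
  π_C·p_C = 0.36 × 0.28 = 0.1008
Denominator: 0.072 + 0.0608 + 0.1008 = 0.2336
Responsibility of Topic C: 0.1008 / 0.2336 ≈ 0.432

0.432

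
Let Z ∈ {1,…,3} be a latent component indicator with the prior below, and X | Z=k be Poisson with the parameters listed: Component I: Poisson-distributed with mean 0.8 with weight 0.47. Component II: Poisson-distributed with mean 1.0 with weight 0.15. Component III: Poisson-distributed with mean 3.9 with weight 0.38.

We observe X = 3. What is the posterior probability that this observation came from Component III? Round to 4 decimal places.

0.7364

Apply Bayes' rule: the posterior for each component is proportional to its prior times its likelihood at x.
Component likelihoods at x = 3:
  f_I = e^(−0.8)·0.8^3/3! = 0.0383427
  f_II = e^(−1.0)·1.0^3/3! = 0.0613132
  f_III = e^(−3.9)·3.9^3/3! = 0.200122
Unnormalised posteriors:
  π_I·f_I = 0.47 × 0.0383427 = 0.0180211
  π_II·f_II = 0.15 × 0.0613132 = 0.00919699
  π_III·f_III = 0.38 × 0.200122 = 0.0760462
Marginal: 0.0180211 + 0.00919699 + 0.0760462 = 0.103264
Responsibility of Component III: 0.0760462 / 0.103264 ≈ 0.7364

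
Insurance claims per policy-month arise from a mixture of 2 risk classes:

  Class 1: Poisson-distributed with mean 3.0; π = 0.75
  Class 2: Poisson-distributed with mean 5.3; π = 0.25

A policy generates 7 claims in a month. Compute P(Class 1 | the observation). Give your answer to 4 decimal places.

By Bayes' theorem, P(k | x) = π_k f_k(x) / Σ_j π_j f_j(x).
Poisson probabilities:
  L_1 = 0.021604
  L_2 = 0.116343
Prior × likelihood for each component:
  π_1·L_1 = 0.75 × 0.021604 = 0.016203
  π_2·L_2 = 0.25 × 0.116343 = 0.0290857
Evidence: 0.016203 + 0.0290857 = 0.0452887
P(Class 1 | data) ≈ 0.3578

0.3578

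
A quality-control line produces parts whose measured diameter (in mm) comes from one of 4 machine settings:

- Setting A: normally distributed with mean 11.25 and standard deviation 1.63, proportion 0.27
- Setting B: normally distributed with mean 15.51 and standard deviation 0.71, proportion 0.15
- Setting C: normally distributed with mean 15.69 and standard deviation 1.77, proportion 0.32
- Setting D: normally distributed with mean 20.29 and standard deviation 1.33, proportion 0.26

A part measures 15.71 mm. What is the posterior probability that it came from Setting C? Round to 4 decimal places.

By Bayes' theorem, P(k | x) = P(Z=k) f_k(x) / Σ_j P(Z=j) f_j(x).
Component likelihoods at x = 15.71 mm:
  p_A = (1/(1.63·√(2π)))·exp(−(15.71−11.25)²/(2·1.63²)) = 0.244750·exp(-3.74339) = 0.00579417
  p_B = (1/(0.71·√(2π)))·exp(−(15.71−15.51)²/(2·0.71²)) = 0.561891·exp(-0.03967) = 0.540034
  p_C = (1/(1.77·√(2π)))·exp(−(15.71−15.69)²/(2·1.77²)) = 0.225391·exp(-0.00006) = 0.225377
  p_D = (1/(1.33·√(2π)))·exp(−(15.71−20.29)²/(2·1.33²)) = 0.299957·exp(-5.92922) = 0.00079805
Multiply by the mixture weights:
  P(Z=A)·p_A = 0.27 × 0.00579417 = 0.00156442
  P(Z=B)·p_B = 0.15 × 0.540034 = 0.0810051
  P(Z=C)·p_C = 0.32 × 0.225377 = 0.0721206
  P(Z=D)·p_D = 0.26 × 0.00079805 = 0.000207493
Sum: 0.00156442 + 0.0810051 + 0.0721206 + 0.000207493 = 0.154898
P(Setting C | data) ≈ 0.4656

0.4656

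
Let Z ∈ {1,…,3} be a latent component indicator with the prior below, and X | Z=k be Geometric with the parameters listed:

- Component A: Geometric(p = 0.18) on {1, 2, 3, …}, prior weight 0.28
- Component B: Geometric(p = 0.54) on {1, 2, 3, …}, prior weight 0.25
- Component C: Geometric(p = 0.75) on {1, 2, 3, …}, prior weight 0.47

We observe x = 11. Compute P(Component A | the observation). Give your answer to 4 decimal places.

Posterior ∝ prior × likelihood, so P(k | x) ∝ π_k f_k(x); normalise over all components.
Evaluate each component's likelihood at the observed value:
  L_A = 0.18·(1−0.18)^10 = 0.18·0.137448 = 0.0247406
  L_B = 0.54·(1−0.54)^10 = 0.54·0.000424207 = 0.000229072
  L_C = 0.75·(1−0.75)^10 = 0.75·9.53674e-07 = 7.15256e-07
Weight by the priors:
  π_A·L_A = 0.28 × 0.0247406 = 0.00692738
  π_B·L_B = 0.25 × 0.000229072 = 5.7268e-05
  π_C·L_C = 0.47 × 7.15256e-07 = 3.3617e-07
Sum: 0.00692738 + 5.7268e-05 + 3.3617e-07 = 0.00698498
Responsibility of Component A: 0.00692738 / 0.00698498 ≈ 0.9918

0.9918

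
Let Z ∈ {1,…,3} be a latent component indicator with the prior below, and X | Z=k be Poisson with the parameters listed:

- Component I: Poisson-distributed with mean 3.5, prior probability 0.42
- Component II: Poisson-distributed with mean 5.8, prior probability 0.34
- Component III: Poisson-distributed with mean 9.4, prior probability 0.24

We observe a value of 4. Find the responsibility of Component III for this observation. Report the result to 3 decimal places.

0.048

Posterior ∝ prior × likelihood, so P(k | x) ∝ π_k f_k(x); normalise over all components.
Component likelihoods at x = 4:
  p_I = e^(−3.5)·3.5^4/4! = 0.188812
  p_II = e^(−5.8)·5.8^4/4! = 0.142755
  p_III = e^(−9.4)·9.4^4/4! = 0.0269111
Unnormalised posteriors:
  π_I·p_I = 0.42 × 0.188812 = 0.0793012
  π_II·p_II = 0.34 × 0.142755 = 0.0485369
  π_III·p_III = 0.24 × 0.0269111 = 0.00645867
Evidence: 0.0793012 + 0.0485369 + 0.00645867 = 0.134297
So the posterior for Component III is 0.00645867 / 0.134297 ≈ 0.048.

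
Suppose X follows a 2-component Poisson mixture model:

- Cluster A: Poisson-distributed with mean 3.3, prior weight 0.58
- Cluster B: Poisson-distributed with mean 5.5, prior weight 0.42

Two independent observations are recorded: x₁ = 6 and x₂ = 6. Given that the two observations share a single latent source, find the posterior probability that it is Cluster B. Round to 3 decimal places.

0.803

P(component k | x) = π_k·f_k(x) / marginal(x), where marginal(x) = Σ_j π_j·f_j(x).
Since both observations come from the same component, the likelihood for component k is f_k(x₁)·f_k(x₂).
  L_A = [e^(−3.3)·3.3^6/6! = 0.0661575] × [0.0661575] = 0.00437682
  L_B = [e^(−5.5)·5.5^6/6! = 0.157117] × [0.157117] = 0.0246858
Multiply by the mixture weights:
  π_A·L_A = 0.58 × 0.00437682 = 0.00253856
  π_B·L_B = 0.42 × 0.0246858 = 0.0103681
Normaliser: 0.00253856 + 0.0103681 = 0.0129066
So the posterior for Cluster B is 0.0103681 / 0.0129066 ≈ 0.803.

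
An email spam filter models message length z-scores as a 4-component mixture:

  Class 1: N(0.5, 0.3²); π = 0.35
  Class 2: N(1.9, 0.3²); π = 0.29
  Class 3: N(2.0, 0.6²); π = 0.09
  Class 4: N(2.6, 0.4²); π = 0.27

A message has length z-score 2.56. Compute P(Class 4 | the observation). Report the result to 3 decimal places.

Apply Bayes' rule: the posterior for each component is proportional to its prior times its likelihood at x.
Component likelihoods at x = 2.56:
  L_1 = 7.67459e-11
  L_2 = 0.118249
  L_3 = 0.43013
  L_4 = 0.992381
Unnormalised posteriors:
  P(Z=1)·L_1 = 0.35 × 7.67459e-11 = 2.68611e-11
  P(Z=2)·L_2 = 0.29 × 0.118249 = 0.0342921
  P(Z=3)·L_3 = 0.09 × 0.43013 = 0.0387117
  P(Z=4)·L_4 = 0.27 × 0.992381 = 0.267943
Normaliser: 2.68611e-11 + 0.0342921 + 0.0387117 + 0.267943 = 0.340947
P(Class 4 | 2.56) = 0.267943 / 0.340947 ≈ 0.786

0.786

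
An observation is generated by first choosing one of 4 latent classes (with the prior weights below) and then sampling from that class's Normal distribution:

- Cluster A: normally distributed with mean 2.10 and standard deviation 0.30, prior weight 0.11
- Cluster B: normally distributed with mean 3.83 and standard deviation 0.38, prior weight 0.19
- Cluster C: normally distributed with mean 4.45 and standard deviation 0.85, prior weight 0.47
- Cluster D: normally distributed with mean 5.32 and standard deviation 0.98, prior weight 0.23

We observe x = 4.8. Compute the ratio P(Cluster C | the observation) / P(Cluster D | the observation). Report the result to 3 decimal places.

Posterior odds = (P(Z=i) f_i(x)) / (P(Z=j) f_j(x)); the normalising sum cancels.
Normal densities:
  L_A = 3.42659e-18
  L_B = 0.0403841
  L_C = 0.431195
  L_D = 0.353628
Posterior odds = (P(Z=C)·L_C) / (P(Z=D)·L_D) = (0.47·0.431195) / (0.23·0.353628) = 0.202662 / 0.0813344 ≈ 2.492

2.492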